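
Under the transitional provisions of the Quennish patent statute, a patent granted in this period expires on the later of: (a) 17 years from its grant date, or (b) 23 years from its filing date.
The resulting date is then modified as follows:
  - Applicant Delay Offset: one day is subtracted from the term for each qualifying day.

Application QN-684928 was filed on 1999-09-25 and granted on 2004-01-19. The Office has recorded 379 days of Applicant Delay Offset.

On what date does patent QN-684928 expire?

(a) grant + 17 years → 19 January 2021.
(b) filing + 23 years → 25 September 2022.
Later of the two: 25 September 2022.
Applicant Delay Offset: −379 days → 11 September 2021.

2021-09-11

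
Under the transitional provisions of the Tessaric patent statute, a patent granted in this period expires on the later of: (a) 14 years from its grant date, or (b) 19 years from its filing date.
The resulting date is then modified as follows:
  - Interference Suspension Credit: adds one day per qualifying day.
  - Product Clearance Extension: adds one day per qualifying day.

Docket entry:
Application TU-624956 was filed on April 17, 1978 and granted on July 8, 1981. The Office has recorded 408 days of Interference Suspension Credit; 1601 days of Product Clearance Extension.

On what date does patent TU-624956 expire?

(a) grant + 14 years → 8 July 1995.
(b) filing + 19 years → 17 April 1997.
Later of the two: 17 April 1997.
Interference Suspension Credit: +408 days → 30 May 1998.
Product Clearance Extension: +1601 days → 17 October 2002.

October 17, 2002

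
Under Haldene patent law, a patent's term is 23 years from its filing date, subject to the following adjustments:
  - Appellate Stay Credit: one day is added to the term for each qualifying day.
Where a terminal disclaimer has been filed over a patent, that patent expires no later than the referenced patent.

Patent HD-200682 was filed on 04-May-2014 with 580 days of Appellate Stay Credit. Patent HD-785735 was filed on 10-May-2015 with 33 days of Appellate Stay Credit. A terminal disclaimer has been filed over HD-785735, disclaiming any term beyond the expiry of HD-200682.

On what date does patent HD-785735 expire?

Natural term of HD-785735:
  Base: filing + 23 years → 10 May 2038.
  Appellate Stay Credit: +33 days → 12 June 2038.
Expiry of referenced patent HD-200682:
  Base: filing + 23 years → 4 May 2037.
  Appellate Stay Credit: +580 days → 5 December 2038.
Terminal disclaimer: HD-785735 expires on the earlier of 12 June 2038 and 5 December 2038.

2038-06-12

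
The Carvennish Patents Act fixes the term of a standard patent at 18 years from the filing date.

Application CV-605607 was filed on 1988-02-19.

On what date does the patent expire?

2006-02-19

Filing date + 18 years → 19 February 2006.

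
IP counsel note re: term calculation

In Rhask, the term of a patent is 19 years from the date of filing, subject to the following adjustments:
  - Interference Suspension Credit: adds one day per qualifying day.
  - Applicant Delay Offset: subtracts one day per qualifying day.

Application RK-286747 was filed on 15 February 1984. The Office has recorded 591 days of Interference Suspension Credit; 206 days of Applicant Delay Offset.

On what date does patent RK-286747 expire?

March 6, 2004

Base term: filing date + 19 years → 15 February 2003.
Interference Suspension Credit: +591 days → 28 September 2004.
Applicant Delay Offset: −206 days → 6 March 2004.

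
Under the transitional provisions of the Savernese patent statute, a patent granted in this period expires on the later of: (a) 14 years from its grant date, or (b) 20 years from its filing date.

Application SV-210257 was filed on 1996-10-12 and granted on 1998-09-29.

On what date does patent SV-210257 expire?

October 12, 2016

(a) grant + 14 years → 29 September 2012.
(b) filing + 20 years → 12 October 2016.
Later of the two: 12 October 2016.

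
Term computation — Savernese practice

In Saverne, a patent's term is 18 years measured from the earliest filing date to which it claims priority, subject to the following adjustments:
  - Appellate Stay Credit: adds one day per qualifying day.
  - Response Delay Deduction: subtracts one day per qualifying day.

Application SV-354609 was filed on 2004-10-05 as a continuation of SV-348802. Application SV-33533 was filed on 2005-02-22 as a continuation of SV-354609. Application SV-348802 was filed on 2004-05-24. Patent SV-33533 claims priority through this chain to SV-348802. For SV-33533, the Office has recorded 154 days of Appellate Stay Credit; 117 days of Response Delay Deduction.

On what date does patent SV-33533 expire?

Earliest priority filing: 24 May 2004.
Base term: 24 May 2004 + 18 years → 24 May 2022.
Appellate Stay Credit: +154 days → 25 October 2022.
Response Delay Deduction: −117 days → 30 June 2022.

June 30, 2022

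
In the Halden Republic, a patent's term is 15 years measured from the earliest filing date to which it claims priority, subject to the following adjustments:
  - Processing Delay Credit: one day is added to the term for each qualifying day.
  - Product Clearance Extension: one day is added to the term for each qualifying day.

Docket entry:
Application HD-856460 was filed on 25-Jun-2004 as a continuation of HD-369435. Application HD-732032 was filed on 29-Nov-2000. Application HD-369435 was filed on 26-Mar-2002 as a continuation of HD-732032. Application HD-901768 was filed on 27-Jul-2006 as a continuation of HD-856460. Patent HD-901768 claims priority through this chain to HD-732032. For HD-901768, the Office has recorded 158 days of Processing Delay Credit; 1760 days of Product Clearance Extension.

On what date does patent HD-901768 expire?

2021-02-28

Earliest priority filing: 29 November 2000.
Base term: 29 November 2000 + 15 years → 29 November 2015.
Processing Delay Credit: +158 days → 5 May 2016.
Product Clearance Extension: +1760 days → 28 February 2021.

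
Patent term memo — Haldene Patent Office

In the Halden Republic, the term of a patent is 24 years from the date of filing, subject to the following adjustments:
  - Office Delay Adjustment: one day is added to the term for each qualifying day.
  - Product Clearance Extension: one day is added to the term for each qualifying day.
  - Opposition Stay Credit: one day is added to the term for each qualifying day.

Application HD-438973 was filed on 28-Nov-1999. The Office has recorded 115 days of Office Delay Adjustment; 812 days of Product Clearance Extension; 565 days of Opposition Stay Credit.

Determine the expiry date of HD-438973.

Base term: filing date + 24 years → 28 November 2023.
Office Delay Adjustment: +115 days → 22 March 2024.
Product Clearance Extension: +812 days → 12 June 2026.
Opposition Stay Credit: +565 days → 29 December 2027.

2027-12-29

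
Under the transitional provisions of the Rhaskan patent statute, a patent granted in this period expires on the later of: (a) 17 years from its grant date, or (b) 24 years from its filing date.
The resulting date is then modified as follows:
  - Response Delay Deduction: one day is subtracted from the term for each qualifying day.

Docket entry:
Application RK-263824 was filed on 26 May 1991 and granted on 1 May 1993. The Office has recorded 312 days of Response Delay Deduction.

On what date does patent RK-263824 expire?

2014-07-18

(a) grant + 17 years → 1 May 2010.
(b) filing + 24 years → 26 May 2015.
Later of the two: 26 May 2015.
Response Delay Deduction: −312 days → 18 July 2014.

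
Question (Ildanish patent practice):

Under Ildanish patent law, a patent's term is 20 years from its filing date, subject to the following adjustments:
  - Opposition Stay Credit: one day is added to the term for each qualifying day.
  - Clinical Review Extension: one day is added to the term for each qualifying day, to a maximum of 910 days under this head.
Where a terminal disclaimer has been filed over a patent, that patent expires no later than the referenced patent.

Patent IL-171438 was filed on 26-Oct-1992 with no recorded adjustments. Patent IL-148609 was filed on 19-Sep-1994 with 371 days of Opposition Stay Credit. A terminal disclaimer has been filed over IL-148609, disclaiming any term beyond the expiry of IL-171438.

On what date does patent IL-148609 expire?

2012-10-26

Natural term of IL-148609:
  Base: filing + 20 years → 19 September 2014.
  Opposition Stay Credit: +371 days → 25 September 2015.
Expiry of referenced patent IL-171438:
  Base: filing + 20 years → 26 October 2012.
Terminal disclaimer: IL-148609 expires on the earlier of 25 September 2015 and 26 October 2012.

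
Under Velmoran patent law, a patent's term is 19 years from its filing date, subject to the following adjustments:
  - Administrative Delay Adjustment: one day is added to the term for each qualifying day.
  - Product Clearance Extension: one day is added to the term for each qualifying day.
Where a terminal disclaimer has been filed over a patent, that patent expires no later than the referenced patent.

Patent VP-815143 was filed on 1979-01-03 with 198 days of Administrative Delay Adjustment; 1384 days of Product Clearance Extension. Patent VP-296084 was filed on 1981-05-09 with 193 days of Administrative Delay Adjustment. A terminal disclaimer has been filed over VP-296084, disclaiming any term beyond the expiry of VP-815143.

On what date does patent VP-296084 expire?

Natural term of VP-296084:
  Base: filing + 19 years → 9 May 2000.
  Administrative Delay Adjustment: +193 days → 18 November 2000.
Expiry of referenced patent VP-815143:
  Base: filing + 19 years → 3 January 1998.
  Administrative Delay Adjustment: +198 days → 20 July 1998.
  Product Clearance Extension: +1384 days → 4 May 2002.
Terminal disclaimer: VP-296084 expires on the earlier of 18 November 2000 and 4 May 2002.

November 18, 2000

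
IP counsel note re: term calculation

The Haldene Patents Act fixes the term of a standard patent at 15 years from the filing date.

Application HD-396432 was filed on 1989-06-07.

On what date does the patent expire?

Filing date + 15 years → 7 June 2004.

2004-06-07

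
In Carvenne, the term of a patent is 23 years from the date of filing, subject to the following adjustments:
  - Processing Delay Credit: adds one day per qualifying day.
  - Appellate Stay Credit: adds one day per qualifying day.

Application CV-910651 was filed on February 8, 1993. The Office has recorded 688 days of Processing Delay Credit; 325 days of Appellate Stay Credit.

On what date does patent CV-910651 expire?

November 17, 2018

Base term: filing date + 23 years → 8 February 2016.
Processing Delay Credit: +688 days → 27 December 2017.
Appellate Stay Credit: +325 days → 17 November 2018.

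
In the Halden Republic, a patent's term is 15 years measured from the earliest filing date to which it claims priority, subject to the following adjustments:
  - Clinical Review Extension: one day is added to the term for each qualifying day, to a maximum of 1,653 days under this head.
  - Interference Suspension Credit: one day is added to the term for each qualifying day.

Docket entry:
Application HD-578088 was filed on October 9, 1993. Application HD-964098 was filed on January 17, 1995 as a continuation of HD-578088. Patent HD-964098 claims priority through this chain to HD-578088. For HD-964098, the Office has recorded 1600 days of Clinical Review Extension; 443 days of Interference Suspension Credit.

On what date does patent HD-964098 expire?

Earliest priority filing: 9 October 1993.
Base term: 9 October 1993 + 15 years → 9 October 2008.
Clinical Review Extension: 1600 days (within the 1653-day cap) → +1600 days → 25 February 2013.
Interference Suspension Credit: +443 days → 14 May 2014.

May 14, 2014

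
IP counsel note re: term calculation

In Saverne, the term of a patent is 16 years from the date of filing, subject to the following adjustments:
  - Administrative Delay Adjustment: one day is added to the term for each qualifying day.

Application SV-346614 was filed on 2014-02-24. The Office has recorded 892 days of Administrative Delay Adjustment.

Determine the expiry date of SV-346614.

2032-08-04

Base term: filing date + 16 years → 24 February 2030.
Administrative Delay Adjustment: +892 days → 4 August 2032.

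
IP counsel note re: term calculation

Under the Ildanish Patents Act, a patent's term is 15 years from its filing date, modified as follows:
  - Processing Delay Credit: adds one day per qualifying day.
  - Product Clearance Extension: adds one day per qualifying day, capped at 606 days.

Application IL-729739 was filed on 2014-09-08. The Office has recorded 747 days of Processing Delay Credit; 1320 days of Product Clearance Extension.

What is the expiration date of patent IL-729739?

Base term: filing date + 15 years → 8 September 2029.
Processing Delay Credit: +747 days → 25 September 2031.
Product Clearance Extension: 1320 days claimed exceeds the 606-day cap, so +606 days → 23 May 2033.

May 23, 2033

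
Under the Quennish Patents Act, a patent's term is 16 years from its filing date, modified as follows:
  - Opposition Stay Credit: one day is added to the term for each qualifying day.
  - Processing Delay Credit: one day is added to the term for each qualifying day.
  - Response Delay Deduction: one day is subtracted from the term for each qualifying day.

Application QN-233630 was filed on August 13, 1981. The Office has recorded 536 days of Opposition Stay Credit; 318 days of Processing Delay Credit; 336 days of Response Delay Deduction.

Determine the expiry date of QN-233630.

January 13, 1999

Base term: filing date + 16 years → 13 August 1997.
Opposition Stay Credit: +536 days → 31 January 1999.
Processing Delay Credit: +318 days → 15 December 1999.
Response Delay Deduction: −336 days → 13 January 1999.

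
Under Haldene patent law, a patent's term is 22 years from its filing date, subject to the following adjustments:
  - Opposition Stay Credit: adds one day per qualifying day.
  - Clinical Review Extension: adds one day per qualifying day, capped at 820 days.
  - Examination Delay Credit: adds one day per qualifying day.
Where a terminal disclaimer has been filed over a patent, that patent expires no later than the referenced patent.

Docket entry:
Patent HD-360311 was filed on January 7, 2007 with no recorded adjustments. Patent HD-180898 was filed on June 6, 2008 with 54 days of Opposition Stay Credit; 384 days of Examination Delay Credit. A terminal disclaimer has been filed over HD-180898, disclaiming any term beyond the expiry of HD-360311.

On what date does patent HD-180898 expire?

Natural term of HD-180898:
  Base: filing + 22 years → 6 June 2030.
  Opposition Stay Credit: +54 days → 30 July 2030.
  Examination Delay Credit: +384 days → 18 August 2031.
Expiry of referenced patent HD-360311:
  Base: filing + 22 years → 7 January 2029.
Terminal disclaimer: HD-180898 expires on the earlier of 18 August 2031 and 7 January 2029.

2029-01-07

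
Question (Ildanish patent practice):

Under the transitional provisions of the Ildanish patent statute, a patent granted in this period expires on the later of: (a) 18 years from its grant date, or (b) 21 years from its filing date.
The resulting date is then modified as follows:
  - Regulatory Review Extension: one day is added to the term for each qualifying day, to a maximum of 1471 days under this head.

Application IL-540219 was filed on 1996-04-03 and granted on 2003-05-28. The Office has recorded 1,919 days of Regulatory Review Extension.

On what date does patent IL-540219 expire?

(a) grant + 18 years → 28 May 2021.
(b) filing + 21 years → 3 April 2017.
Later of the two: 28 May 2021.
Regulatory Review Extension: 1919 days claimed exceeds the 1471-day cap, so +1471 days → 7 June 2025.

2025-06-07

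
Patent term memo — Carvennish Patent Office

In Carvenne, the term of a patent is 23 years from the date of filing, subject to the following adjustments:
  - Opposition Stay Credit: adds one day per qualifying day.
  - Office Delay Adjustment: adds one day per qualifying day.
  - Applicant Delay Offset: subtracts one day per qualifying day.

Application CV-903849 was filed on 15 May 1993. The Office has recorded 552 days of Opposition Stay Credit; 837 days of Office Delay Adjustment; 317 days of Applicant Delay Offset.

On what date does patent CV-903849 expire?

Base term: filing date + 23 years → 15 May 2016.
Opposition Stay Credit: +552 days → 18 November 2017.
Office Delay Adjustment: +837 days → 4 March 2020.
Applicant Delay Offset: −317 days → 22 April 2019.

2019-04-22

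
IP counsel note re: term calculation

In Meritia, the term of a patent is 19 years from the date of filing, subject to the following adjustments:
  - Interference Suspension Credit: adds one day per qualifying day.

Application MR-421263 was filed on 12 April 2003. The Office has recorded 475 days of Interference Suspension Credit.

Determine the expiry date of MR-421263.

Base term: filing date + 19 years → 12 April 2022.
Interference Suspension Credit: +475 days → 31 July 2023.

July 31, 2023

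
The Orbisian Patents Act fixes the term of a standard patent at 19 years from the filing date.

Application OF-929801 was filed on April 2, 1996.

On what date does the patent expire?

Filing date + 19 years → 2 April 2015.

2015-04-02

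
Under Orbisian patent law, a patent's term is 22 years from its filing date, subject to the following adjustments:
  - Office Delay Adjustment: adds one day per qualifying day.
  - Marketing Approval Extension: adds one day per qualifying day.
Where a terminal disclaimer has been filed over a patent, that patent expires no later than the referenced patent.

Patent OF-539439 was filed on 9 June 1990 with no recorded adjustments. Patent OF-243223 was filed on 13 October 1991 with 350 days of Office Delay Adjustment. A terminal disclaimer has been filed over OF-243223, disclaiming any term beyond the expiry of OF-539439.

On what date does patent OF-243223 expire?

June 9, 2012

Natural term of OF-243223:
  Base: filing + 22 years → 13 October 2013.
  Office Delay Adjustment: +350 days → 28 September 2014.
Expiry of referenced patent OF-539439:
  Base: filing + 22 years → 9 June 2012.
Terminal disclaimer: OF-243223 expires on the earlier of 28 September 2014 and 9 June 2012.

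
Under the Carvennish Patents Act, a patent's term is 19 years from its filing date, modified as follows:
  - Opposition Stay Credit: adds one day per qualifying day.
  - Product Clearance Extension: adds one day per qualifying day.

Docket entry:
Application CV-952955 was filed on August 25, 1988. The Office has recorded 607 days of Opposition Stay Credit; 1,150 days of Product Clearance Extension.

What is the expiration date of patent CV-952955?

2012-06-16

Base term: filing date + 19 years → 25 August 2007.
Opposition Stay Credit: +607 days → 23 April 2009.
Product Clearance Extension: +1150 days → 16 June 2012.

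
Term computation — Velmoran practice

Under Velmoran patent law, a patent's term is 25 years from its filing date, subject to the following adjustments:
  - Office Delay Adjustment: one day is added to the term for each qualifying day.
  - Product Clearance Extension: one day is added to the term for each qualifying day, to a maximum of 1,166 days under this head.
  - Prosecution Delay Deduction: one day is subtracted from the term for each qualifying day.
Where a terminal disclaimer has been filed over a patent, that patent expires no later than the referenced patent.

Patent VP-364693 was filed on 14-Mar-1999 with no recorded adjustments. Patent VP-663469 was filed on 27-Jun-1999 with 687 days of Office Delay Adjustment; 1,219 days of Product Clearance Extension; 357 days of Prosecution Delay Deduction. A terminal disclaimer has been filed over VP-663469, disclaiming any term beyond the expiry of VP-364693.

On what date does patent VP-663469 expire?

Natural term of VP-663469:
  Base: filing + 25 years → 27 June 2024.
  Office Delay Adjustment: +687 days → 15 May 2026.
  Product Clearance Extension: 1219 days claimed exceeds the 1166-day cap, so +1166 days → 24 July 2029.
  Prosecution Delay Deduction: −357 days → 1 August 2028.
Expiry of referenced patent VP-364693:
  Base: filing + 25 years → 14 March 2024.
Terminal disclaimer: VP-663469 expires on the earlier of 1 August 2028 and 14 March 2024.

March 14, 2024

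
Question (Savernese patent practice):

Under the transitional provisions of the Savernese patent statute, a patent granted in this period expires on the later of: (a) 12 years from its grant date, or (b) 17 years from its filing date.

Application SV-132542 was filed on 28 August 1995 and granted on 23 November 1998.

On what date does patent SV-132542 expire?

(a) grant + 12 years → 23 November 2010.
(b) filing + 17 years → 28 August 2012.
Later of the two: 28 August 2012.

August 28, 2012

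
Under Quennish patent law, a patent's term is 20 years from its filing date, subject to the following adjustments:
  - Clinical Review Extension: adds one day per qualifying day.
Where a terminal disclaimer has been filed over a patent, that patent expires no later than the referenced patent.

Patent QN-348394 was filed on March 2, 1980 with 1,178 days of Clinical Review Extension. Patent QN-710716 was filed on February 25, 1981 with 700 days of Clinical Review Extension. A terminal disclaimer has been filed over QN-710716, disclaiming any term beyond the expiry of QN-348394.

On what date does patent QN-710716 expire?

Natural term of QN-710716:
  Base: filing + 20 years → 25 February 2001.
  Clinical Review Extension: +700 days → 26 January 2003.
Expiry of referenced patent QN-348394:
  Base: filing + 20 years → 2 March 2000.
  Clinical Review Extension: +1178 days → 24 May 2003.
Terminal disclaimer: QN-710716 expires on the earlier of 26 January 2003 and 24 May 2003.

January 26, 2003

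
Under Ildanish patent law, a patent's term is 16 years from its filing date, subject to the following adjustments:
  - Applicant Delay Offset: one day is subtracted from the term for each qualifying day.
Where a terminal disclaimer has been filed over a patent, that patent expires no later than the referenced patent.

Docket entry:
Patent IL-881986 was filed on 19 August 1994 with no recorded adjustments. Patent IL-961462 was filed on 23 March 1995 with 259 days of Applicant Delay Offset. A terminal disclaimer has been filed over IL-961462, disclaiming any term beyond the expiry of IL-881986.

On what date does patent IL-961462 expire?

Natural term of IL-961462:
  Base: filing + 16 years → 23 March 2011.
  Applicant Delay Offset: −259 days → 7 July 2010.
Expiry of referenced patent IL-881986:
  Base: filing + 16 years → 19 August 2010.
Terminal disclaimer: IL-961462 expires on the earlier of 7 July 2010 and 19 August 2010.

July 7, 2010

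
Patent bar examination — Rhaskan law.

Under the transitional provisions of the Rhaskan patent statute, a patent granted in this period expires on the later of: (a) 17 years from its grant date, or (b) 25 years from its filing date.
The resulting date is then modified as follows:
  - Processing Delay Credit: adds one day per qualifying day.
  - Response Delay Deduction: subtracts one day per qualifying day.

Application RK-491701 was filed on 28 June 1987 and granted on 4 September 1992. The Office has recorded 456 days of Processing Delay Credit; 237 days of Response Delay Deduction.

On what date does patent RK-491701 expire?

(a) grant + 17 years → 4 September 2009.
(b) filing + 25 years → 28 June 2012.
Later of the two: 28 June 2012.
Processing Delay Credit: +456 days → 27 September 2013.
Response Delay Deduction: −237 days → 2 February 2013.

2013-02-02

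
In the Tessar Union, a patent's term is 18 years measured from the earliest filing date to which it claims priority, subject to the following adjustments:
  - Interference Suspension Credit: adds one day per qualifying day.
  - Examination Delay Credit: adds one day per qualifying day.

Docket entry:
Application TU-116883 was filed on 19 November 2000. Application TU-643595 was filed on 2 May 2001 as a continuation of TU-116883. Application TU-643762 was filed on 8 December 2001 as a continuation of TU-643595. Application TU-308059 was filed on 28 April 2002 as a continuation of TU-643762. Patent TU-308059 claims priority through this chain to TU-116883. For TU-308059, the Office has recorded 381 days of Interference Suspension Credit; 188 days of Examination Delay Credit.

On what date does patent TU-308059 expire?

Earliest priority filing: 19 November 2000.
Base term: 19 November 2000 + 18 years → 19 November 2018.
Interference Suspension Credit: +381 days → 5 December 2019.
Examination Delay Credit: +188 days → 10 June 2020.

2020-06-10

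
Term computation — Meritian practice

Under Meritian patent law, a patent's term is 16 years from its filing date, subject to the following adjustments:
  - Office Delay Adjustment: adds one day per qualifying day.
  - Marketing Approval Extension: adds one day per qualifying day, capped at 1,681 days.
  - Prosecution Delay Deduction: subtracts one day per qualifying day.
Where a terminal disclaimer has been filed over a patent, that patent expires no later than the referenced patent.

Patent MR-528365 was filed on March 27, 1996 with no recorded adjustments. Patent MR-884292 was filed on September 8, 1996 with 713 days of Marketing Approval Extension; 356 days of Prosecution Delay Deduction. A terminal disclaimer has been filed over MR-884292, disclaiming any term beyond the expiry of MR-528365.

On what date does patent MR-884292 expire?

Natural term of MR-884292:
  Base: filing + 16 years → 8 September 2012.
  Marketing Approval Extension: 713 days (within the 1681-day cap) → +713 days → 22 August 2014.
  Prosecution Delay Deduction: −356 days → 31 August 2013.
Expiry of referenced patent MR-528365:
  Base: filing + 16 years → 27 March 2012.
Terminal disclaimer: MR-884292 expires on the earlier of 31 August 2013 and 27 March 2012.

March 27, 2012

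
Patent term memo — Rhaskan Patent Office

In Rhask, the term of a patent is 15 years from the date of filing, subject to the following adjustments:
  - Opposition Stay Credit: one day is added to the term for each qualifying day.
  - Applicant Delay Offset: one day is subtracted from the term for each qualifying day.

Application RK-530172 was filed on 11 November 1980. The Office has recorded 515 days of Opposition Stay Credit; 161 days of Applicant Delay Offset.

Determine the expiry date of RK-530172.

October 30, 1996

Base term: filing date + 15 years → 11 November 1995.
Opposition Stay Credit: +515 days → 9 April 1997.
Applicant Delay Offset: −161 days → 30 October 1996.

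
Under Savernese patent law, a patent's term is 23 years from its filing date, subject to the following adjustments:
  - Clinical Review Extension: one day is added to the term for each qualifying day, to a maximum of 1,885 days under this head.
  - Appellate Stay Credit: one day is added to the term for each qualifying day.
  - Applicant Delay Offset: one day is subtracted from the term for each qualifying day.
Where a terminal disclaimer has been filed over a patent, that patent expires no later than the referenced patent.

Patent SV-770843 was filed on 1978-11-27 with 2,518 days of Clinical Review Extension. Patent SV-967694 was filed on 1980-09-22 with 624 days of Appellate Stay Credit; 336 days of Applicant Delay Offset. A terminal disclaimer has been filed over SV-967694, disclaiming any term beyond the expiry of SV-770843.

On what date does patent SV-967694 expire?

July 6, 2004

Natural term of SV-967694:
  Base: filing + 23 years → 22 September 2003.
  Appellate Stay Credit: +624 days → 7 June 2005.
  Applicant Delay Offset: −336 days → 6 July 2004.
Expiry of referenced patent SV-770843:
  Base: filing + 23 years → 27 November 2001.
  Clinical Review Extension: 2518 days claimed exceeds the 1885-day cap, so +1885 days → 25 January 2007.
Terminal disclaimer: SV-967694 expires on the earlier of 6 July 2004 and 25 January 2007.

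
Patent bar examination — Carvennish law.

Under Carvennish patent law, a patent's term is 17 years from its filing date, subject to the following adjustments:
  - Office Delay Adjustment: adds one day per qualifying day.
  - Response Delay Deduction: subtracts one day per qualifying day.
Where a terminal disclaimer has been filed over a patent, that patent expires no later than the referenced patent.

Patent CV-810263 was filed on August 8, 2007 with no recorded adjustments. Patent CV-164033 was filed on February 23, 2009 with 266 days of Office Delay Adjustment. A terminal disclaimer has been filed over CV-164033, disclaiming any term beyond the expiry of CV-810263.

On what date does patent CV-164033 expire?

2024-08-08

Natural term of CV-164033:
  Base: filing + 17 years → 23 February 2026.
  Office Delay Adjustment: +266 days → 16 November 2026.
Expiry of referenced patent CV-810263:
  Base: filing + 17 years → 8 August 2024.
Terminal disclaimer: CV-164033 expires on the earlier of 16 November 2026 and 8 August 2024.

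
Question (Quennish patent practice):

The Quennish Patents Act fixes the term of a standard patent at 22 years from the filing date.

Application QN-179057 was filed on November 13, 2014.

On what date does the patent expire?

Filing date + 22 years → 13 November 2036.

2036-11-13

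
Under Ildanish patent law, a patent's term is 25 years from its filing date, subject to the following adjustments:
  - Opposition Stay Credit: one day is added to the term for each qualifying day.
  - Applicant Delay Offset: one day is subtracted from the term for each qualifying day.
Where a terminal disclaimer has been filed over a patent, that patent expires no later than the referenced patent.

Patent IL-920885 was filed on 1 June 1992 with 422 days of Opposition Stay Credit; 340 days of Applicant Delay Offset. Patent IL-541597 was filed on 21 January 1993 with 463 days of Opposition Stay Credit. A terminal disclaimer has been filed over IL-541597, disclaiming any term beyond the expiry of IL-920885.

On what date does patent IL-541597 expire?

2017-08-22

Natural term of IL-541597:
  Base: filing + 25 years → 21 January 2018.
  Opposition Stay Credit: +463 days → 29 April 2019.
Expiry of referenced patent IL-920885:
  Base: filing + 25 years → 1 June 2017.
  Opposition Stay Credit: +422 days → 28 July 2018.
  Applicant Delay Offset: −340 days → 22 August 2017.
Terminal disclaimer: IL-541597 expires on the earlier of 29 April 2019 and 22 August 2017.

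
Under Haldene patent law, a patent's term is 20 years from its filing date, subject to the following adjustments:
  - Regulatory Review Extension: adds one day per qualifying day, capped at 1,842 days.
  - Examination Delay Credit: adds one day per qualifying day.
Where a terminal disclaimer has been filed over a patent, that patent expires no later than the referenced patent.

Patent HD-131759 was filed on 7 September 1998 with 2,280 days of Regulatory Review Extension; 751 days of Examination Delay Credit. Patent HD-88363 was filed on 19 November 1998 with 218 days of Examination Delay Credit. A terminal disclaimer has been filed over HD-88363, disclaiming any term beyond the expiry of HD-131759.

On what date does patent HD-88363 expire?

Natural term of HD-88363:
  Base: filing + 20 years → 19 November 2018.
  Examination Delay Credit: +218 days → 25 June 2019.
Expiry of referenced patent HD-131759:
  Base: filing + 20 years → 7 September 2018.
  Regulatory Review Extension: 2280 days claimed exceeds the 1842-day cap, so +1842 days → 23 September 2023.
  Examination Delay Credit: +751 days → 13 October 2025.
Terminal disclaimer: HD-88363 expires on the earlier of 25 June 2019 and 13 October 2025.

June 25, 2019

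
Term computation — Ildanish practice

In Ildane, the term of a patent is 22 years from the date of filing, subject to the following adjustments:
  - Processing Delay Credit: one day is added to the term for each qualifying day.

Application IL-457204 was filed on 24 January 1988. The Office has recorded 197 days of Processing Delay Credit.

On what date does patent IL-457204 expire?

August 9, 2010

Base term: filing date + 22 years → 24 January 2010.
Processing Delay Credit: +197 days → 9 August 2010.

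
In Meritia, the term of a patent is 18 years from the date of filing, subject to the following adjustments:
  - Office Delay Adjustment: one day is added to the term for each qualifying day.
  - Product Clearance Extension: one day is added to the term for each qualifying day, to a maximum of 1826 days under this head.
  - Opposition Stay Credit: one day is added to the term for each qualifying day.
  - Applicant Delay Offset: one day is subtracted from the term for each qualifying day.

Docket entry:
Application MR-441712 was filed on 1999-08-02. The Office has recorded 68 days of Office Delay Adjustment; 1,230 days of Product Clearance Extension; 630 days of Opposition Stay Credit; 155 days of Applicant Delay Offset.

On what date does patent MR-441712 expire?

2022-06-10

Base term: filing date + 18 years → 2 August 2017.
Office Delay Adjustment: +68 days → 9 October 2017.
Product Clearance Extension: 1230 days (within the 1826-day cap) → +1230 days → 20 February 2021.
Opposition Stay Credit: +630 days → 12 November 2022.
Applicant Delay Offset: −155 days → 10 June 2022.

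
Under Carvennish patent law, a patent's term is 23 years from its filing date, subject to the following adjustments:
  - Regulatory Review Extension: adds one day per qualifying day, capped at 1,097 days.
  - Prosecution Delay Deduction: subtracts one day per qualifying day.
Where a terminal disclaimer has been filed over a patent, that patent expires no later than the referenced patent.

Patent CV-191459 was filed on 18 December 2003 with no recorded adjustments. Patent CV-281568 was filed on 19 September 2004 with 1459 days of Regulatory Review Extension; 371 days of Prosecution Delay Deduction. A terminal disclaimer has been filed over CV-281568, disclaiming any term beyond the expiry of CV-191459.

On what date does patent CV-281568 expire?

2026-12-18

Natural term of CV-281568:
  Base: filing + 23 years → 19 September 2027.
  Regulatory Review Extension: 1459 days claimed exceeds the 1097-day cap, so +1097 days → 20 September 2030.
  Prosecution Delay Deduction: −371 days → 14 September 2029.
Expiry of referenced patent CV-191459:
  Base: filing + 23 years → 18 December 2026.
Terminal disclaimer: CV-281568 expires on the earlier of 14 September 2029 and 18 December 2026.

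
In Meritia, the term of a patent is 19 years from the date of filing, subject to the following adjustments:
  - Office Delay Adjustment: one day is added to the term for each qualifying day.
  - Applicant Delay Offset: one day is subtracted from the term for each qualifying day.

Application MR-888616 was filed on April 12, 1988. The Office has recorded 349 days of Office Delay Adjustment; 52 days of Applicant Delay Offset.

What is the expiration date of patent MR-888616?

February 3, 2008

Base term: filing date + 19 years → 12 April 2007.
Office Delay Adjustment: +349 days → 26 March 2008.
Applicant Delay Offset: −52 days → 3 February 2008.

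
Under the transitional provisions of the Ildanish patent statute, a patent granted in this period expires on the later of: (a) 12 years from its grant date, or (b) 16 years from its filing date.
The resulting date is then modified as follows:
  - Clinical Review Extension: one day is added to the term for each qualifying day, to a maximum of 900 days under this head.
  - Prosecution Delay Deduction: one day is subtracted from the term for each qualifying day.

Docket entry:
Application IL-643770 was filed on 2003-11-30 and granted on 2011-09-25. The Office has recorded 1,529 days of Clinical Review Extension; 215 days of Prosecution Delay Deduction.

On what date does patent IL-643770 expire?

(a) grant + 12 years → 25 September 2023.
(b) filing + 16 years → 30 November 2019.
Later of the two: 25 September 2023.
Clinical Review Extension: 1529 days claimed exceeds the 900-day cap, so +900 days → 13 March 2026.
Prosecution Delay Deduction: −215 days → 10 August 2025.

August 10, 2025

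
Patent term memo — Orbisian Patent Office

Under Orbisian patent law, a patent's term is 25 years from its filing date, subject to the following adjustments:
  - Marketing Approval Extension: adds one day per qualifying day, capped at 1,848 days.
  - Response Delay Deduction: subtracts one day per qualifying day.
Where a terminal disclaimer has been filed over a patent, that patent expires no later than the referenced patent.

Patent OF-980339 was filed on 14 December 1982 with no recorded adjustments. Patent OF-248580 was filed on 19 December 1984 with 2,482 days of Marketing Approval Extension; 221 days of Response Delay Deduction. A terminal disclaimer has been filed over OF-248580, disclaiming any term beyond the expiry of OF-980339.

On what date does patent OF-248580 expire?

Natural term of OF-248580:
  Base: filing + 25 years → 19 December 2009.
  Marketing Approval Extension: 2482 days claimed exceeds the 1848-day cap, so +1848 days → 10 January 2015.
  Response Delay Deduction: −221 days → 3 June 2014.
Expiry of referenced patent OF-980339:
  Base: filing + 25 years → 14 December 2007.
Terminal disclaimer: OF-248580 expires on the earlier of 3 June 2014 and 14 December 2007.

December 14, 2007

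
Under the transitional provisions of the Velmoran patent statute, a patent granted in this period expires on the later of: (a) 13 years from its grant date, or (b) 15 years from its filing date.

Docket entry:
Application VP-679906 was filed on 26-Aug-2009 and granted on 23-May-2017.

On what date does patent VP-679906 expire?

May 23, 2030

(a) grant + 13 years → 23 May 2030.
(b) filing + 15 years → 26 August 2024.
Later of the two: 23 May 2030.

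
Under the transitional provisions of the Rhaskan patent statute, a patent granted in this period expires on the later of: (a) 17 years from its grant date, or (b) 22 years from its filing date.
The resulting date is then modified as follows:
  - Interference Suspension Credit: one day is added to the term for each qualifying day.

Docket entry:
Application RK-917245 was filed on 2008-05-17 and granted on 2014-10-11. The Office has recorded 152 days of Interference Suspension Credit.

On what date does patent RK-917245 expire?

(a) grant + 17 years → 11 October 2031.
(b) filing + 22 years → 17 May 2030.
Later of the two: 11 October 2031.
Interference Suspension Credit: +152 days → 11 March 2032.

2032-03-11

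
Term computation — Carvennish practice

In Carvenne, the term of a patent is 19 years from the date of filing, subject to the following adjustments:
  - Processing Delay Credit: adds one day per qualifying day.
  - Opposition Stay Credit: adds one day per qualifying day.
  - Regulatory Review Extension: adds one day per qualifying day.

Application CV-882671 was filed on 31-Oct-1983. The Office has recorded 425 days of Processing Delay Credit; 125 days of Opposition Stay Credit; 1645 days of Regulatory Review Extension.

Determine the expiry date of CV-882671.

November 3, 2008

Base term: filing date + 19 years → 31 October 2002.
Processing Delay Credit: +425 days → 30 December 2003.
Opposition Stay Credit: +125 days → 3 May 2004.
Regulatory Review Extension: +1645 days → 3 November 2008.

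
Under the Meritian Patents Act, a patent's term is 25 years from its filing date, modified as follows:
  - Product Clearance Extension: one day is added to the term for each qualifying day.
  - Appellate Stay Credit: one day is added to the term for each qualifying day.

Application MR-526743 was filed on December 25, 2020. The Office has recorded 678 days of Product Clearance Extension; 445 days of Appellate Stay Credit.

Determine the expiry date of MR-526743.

Base term: filing date + 25 years → 25 December 2045.
Product Clearance Extension: +678 days → 3 November 2047.
Appellate Stay Credit: +445 days → 21 January 2049.

2049-01-21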